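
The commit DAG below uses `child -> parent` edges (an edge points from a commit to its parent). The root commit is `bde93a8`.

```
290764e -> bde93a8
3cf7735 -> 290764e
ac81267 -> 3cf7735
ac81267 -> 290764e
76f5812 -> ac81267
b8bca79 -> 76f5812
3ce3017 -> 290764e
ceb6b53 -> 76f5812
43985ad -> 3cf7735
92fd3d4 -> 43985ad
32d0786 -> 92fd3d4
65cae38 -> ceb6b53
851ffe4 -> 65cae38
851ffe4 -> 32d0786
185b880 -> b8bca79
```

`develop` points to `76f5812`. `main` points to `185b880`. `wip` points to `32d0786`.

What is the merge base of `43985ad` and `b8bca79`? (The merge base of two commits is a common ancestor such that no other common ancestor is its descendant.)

3cf7735

Ancestors of 43985ad: {290764e, 3cf7735, 43985ad, bde93a8}.
Ancestors of b8bca79: {290764e, 3cf7735, 76f5812, ac81267, b8bca79, bde93a8}.
Common ancestors: {290764e, 3cf7735, bde93a8}.
Among these, 3cf7735 is not an ancestor of any other common ancestor — it is the merge base.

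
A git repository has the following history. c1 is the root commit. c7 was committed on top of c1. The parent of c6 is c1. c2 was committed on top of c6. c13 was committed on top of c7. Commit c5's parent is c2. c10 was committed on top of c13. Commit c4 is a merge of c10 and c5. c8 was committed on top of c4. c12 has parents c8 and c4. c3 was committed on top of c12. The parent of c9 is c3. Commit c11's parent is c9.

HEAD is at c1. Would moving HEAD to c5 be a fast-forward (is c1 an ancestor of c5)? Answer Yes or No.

Yes

A fast-forward from c1 to c5 is possible iff c1 is an ancestor of c5.
Ancestors of c5: {c1, c2, c5, c6}.
c1 is among them, so fast-forward is possible.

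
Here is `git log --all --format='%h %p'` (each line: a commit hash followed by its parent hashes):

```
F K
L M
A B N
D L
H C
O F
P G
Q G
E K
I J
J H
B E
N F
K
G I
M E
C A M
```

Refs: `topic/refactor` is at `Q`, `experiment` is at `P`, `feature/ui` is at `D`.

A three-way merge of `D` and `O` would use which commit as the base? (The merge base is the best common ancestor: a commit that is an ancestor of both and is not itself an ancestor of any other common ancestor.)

Ancestors of D: {D, E, K, L, M}.
Ancestors of O: {F, K, O}.
Common ancestors: {K}.
The only common ancestor is K, so it is the merge base.

K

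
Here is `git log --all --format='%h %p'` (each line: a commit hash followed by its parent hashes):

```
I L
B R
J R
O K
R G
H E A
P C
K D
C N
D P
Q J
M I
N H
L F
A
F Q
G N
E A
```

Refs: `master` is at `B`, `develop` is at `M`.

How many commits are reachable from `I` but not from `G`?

Reachable from I: {A, E, F, G, H, I, J, L, N, Q, R}.
Reachable from G: {A, E, G, H, N}.
In I's history but not G's: {F, I, J, L, Q, R} — 6 commits.

6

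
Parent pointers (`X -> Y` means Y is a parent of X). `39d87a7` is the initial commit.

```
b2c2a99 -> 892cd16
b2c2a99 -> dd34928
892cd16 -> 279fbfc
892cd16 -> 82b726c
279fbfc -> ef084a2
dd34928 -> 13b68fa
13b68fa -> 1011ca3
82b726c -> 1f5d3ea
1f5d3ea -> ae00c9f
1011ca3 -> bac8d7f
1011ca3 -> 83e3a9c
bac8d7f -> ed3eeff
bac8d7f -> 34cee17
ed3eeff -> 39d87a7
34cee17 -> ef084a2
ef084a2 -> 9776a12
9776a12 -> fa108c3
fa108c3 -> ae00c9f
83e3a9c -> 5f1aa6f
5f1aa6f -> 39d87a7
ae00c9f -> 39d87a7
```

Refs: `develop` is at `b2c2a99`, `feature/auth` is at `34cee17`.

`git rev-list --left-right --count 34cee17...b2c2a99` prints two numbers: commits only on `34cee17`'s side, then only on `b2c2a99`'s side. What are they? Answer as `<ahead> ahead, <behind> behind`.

Reachable from 34cee17: {34cee17, 39d87a7, 9776a12, ae00c9f, ef084a2, fa108c3}.
Reachable from b2c2a99: {1011ca3, 13b68fa, 1f5d3ea, 279fbfc, 34cee17, 39d87a7, 5f1aa6f, 82b726c, 83e3a9c, 892cd16, 9776a12, ae00c9f, b2c2a99, bac8d7f, dd34928, ed3eeff, ef084a2, fa108c3}.
Only in 34cee17's history (ahead): {} — 0.
Only in b2c2a99's history (behind): {1011ca3, 13b68fa, 1f5d3ea, 279fbfc, 5f1aa6f, 82b726c, 83e3a9c, 892cd16, b2c2a99, bac8d7f, dd34928, ed3eeff} — 12.

0 ahead, 12 behind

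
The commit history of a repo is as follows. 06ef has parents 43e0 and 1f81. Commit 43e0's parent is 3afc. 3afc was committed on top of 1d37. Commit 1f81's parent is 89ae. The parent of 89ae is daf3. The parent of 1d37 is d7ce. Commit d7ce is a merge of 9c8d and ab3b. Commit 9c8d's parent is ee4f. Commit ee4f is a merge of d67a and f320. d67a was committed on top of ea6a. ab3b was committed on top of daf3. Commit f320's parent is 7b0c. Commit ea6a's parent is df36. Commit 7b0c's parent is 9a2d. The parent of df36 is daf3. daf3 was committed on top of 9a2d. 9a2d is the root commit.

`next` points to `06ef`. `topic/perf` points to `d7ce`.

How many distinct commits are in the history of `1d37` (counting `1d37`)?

Walking parent pointers from 1d37: reachable set = {1d37, 7b0c, 9a2d, 9c8d, ab3b, d67a, d7ce, daf3, df36, ea6a, ee4f, f320}.
That is 12 commits.

12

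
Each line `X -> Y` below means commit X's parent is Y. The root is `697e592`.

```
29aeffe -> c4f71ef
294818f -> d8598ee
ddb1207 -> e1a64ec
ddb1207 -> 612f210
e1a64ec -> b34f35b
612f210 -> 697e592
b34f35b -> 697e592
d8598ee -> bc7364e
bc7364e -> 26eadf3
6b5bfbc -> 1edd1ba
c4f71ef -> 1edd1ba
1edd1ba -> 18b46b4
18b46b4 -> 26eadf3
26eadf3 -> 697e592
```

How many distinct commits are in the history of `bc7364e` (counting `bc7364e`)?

3

Walking parent pointers from bc7364e: reachable set = {26eadf3, 697e592, bc7364e}.
That is 3 commits.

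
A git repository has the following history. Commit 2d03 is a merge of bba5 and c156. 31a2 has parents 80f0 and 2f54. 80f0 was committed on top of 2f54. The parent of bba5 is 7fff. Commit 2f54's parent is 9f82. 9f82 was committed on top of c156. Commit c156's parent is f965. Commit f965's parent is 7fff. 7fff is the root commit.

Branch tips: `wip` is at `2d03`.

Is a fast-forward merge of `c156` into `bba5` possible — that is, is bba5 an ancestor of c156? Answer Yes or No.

No

A fast-forward from bba5 to c156 is possible iff bba5 is an ancestor of c156.
Ancestors of c156: {7fff, c156, f965}.
bba5 is not among them, so fast-forward is not possible.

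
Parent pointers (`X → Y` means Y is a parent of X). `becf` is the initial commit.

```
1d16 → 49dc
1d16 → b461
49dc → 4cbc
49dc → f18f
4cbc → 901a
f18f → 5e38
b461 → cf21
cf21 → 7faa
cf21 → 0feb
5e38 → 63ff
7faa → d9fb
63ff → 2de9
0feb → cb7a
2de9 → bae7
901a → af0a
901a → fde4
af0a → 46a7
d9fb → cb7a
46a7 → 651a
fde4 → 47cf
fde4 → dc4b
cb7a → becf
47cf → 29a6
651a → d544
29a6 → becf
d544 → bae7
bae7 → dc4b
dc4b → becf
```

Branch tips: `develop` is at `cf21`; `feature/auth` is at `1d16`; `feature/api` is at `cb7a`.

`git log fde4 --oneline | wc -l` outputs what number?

5

Walking parent pointers from fde4: reachable set = {29a6, 47cf, becf, dc4b, fde4}.
That is 5 commits.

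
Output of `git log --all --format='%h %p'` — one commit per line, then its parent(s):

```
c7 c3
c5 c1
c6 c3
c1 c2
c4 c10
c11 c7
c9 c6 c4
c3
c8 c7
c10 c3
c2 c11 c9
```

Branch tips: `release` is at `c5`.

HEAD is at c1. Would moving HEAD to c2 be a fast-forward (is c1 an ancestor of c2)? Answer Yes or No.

No

A fast-forward from c1 to c2 is possible iff c1 is an ancestor of c2.
Ancestors of c2: {c10, c11, c2, c3, c4, c6, c7, c9}.
c1 is not among them, so fast-forward is not possible.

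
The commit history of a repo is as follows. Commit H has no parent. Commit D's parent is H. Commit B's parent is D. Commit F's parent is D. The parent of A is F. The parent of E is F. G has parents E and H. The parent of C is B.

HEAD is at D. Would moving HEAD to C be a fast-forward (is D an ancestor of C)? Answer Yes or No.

Yes

A fast-forward from D to C is possible iff D is an ancestor of C.
Ancestors of C: {B, C, D, H}.
D is among them, so fast-forward is possible.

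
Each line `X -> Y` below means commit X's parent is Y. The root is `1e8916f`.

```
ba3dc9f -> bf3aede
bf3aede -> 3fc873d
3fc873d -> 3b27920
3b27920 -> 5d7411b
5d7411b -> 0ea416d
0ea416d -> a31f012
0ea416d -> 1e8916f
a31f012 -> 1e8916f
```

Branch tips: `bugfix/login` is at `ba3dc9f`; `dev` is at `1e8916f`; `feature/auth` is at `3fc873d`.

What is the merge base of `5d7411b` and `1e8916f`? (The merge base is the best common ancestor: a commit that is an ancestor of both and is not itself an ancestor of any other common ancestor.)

1e8916f

Ancestors of 5d7411b: {0ea416d, 1e8916f, 5d7411b, a31f012}.
Ancestors of 1e8916f: {1e8916f}.
Common ancestors: {1e8916f}.
The only common ancestor is 1e8916f, so it is the merge base.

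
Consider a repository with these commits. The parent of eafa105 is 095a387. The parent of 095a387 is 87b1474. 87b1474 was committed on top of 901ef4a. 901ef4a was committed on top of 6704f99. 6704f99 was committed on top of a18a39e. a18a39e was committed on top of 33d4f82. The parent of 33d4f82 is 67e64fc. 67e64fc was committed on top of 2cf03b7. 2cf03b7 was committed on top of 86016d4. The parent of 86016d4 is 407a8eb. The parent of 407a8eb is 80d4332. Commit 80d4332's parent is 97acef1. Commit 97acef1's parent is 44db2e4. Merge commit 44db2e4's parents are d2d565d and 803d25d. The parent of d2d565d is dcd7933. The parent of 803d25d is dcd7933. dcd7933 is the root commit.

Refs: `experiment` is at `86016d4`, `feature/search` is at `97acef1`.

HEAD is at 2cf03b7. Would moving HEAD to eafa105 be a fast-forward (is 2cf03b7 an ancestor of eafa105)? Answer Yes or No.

Yes

A fast-forward from 2cf03b7 to eafa105 is possible iff 2cf03b7 is an ancestor of eafa105.
Ancestors of eafa105: {095a387, 2cf03b7, 33d4f82, 407a8eb, 44db2e4, 6704f99, 67e64fc, 803d25d, 80d4332, 86016d4, 87b1474, 901ef4a, 97acef1, a18a39e, d2d565d, dcd7933, eafa105}.
2cf03b7 is among them, so fast-forward is possible.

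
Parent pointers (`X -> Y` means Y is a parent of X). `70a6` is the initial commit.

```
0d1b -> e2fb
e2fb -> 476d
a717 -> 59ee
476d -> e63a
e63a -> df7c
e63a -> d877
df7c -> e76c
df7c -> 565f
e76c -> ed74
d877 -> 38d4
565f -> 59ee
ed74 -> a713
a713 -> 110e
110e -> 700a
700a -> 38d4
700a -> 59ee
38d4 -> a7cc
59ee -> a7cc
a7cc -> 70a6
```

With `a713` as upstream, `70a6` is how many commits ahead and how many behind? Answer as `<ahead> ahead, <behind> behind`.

0 ahead, 6 behind

Reachable from 70a6: {70a6}.
Reachable from a713: {110e, 38d4, 59ee, 700a, 70a6, a713, a7cc}.
Only in 70a6's history (ahead): {} — 0.
Only in a713's history (behind): {110e, 38d4, 59ee, 700a, a713, a7cc} — 6.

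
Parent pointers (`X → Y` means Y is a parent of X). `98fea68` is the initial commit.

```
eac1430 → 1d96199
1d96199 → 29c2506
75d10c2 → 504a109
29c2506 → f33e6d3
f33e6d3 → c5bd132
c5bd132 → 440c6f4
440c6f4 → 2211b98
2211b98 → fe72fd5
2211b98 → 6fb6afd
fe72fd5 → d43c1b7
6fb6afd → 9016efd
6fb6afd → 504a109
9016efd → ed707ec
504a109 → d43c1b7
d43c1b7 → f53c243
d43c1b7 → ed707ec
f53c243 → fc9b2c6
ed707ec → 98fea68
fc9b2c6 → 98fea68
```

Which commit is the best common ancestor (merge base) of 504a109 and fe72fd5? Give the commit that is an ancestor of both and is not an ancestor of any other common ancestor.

Ancestors of 504a109: {504a109, 98fea68, d43c1b7, ed707ec, f53c243, fc9b2c6}.
Ancestors of fe72fd5: {98fea68, d43c1b7, ed707ec, f53c243, fc9b2c6, fe72fd5}.
Common ancestors: {98fea68, d43c1b7, ed707ec, f53c243, fc9b2c6}.
Among these, d43c1b7 is not an ancestor of any other common ancestor — it is the merge base.

d43c1b7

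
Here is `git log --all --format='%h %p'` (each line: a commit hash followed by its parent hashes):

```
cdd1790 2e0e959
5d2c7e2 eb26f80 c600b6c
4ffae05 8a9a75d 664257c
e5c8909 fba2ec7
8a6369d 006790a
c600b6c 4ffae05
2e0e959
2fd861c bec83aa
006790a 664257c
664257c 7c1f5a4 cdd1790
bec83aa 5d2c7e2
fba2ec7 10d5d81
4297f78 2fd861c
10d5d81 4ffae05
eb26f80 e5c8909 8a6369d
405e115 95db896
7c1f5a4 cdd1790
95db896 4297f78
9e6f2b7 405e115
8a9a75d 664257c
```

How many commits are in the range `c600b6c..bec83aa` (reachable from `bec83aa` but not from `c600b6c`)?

8

Reachable from bec83aa: {006790a, 10d5d81, 2e0e959, 4ffae05, 5d2c7e2, 664257c, 7c1f5a4, 8a6369d, 8a9a75d, bec83aa, c600b6c, cdd1790, e5c8909, eb26f80, fba2ec7}.
Reachable from c600b6c: {2e0e959, 4ffae05, 664257c, 7c1f5a4, 8a9a75d, c600b6c, cdd1790}.
In bec83aa's history but not c600b6c's: {006790a, 10d5d81, 5d2c7e2, 8a6369d, bec83aa, e5c8909, eb26f80, fba2ec7} — 8 commits.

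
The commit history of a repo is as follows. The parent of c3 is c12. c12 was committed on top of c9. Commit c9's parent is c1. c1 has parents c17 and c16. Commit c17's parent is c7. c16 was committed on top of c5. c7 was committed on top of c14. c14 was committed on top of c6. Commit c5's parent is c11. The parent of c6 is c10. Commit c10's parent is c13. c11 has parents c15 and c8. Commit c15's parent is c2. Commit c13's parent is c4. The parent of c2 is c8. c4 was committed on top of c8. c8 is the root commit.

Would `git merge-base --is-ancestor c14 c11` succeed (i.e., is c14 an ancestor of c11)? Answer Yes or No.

Ancestors of c11: {c11, c15, c2, c8}.
c14 is not in that set, so it is not an ancestor of c11.

No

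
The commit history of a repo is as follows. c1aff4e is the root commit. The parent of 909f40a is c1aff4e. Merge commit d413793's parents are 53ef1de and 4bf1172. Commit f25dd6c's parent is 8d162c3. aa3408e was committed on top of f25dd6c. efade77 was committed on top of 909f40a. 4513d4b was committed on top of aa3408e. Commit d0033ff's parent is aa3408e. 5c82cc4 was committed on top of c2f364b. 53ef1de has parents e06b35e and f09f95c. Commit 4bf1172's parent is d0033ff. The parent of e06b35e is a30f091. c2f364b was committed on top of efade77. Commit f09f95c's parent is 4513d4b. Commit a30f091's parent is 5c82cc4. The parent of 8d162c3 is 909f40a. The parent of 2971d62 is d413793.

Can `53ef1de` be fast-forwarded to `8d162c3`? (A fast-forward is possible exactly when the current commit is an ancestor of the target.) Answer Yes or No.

No

A fast-forward from 53ef1de to 8d162c3 is possible iff 53ef1de is an ancestor of 8d162c3.
Ancestors of 8d162c3: {8d162c3, 909f40a, c1aff4e}.
53ef1de is not among them, so fast-forward is not possible.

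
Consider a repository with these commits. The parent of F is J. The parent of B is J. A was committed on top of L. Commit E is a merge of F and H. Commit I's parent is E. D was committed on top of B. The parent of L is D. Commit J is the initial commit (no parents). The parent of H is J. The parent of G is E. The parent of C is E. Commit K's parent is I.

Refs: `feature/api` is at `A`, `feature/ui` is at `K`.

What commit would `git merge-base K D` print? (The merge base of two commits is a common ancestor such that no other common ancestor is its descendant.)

Ancestors of K: {E, F, H, I, J, K}.
Ancestors of D: {B, D, J}.
Common ancestors: {J}.
The only common ancestor is J, so it is the merge base.

J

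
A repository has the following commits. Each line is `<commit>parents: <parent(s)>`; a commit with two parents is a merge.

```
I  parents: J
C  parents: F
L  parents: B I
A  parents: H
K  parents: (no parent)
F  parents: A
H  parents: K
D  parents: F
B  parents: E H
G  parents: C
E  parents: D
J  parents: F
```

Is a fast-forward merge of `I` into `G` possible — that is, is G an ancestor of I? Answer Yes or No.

A fast-forward from G to I is possible iff G is an ancestor of I.
Ancestors of I: {A, F, H, I, J, K}.
G is not among them, so fast-forward is not possible.

No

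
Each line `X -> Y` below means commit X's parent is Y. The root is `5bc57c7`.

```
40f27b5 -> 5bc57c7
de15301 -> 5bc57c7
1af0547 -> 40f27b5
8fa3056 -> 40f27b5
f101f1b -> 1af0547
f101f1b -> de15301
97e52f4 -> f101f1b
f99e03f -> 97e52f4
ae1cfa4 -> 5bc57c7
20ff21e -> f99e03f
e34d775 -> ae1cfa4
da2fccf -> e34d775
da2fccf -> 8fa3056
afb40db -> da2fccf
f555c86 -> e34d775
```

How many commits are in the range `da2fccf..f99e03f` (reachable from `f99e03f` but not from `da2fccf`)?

5

Reachable from f99e03f: {1af0547, 40f27b5, 5bc57c7, 97e52f4, de15301, f101f1b, f99e03f}.
Reachable from da2fccf: {40f27b5, 5bc57c7, 8fa3056, ae1cfa4, da2fccf, e34d775}.
In f99e03f's history but not da2fccf's: {1af0547, 97e52f4, de15301, f101f1b, f99e03f} — 5 commits.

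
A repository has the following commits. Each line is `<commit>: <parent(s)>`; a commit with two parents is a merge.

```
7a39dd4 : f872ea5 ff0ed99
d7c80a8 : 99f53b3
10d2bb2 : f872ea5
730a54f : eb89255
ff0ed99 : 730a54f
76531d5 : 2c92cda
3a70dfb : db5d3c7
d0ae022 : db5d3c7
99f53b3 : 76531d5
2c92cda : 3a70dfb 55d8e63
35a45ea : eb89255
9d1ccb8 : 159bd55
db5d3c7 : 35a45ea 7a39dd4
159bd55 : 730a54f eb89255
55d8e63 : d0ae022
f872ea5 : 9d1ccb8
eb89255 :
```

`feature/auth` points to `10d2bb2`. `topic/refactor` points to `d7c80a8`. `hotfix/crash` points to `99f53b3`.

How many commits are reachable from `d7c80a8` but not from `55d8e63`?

5

Reachable from d7c80a8: {159bd55, 2c92cda, 35a45ea, 3a70dfb, 55d8e63, 730a54f, 76531d5, 7a39dd4, 99f53b3, 9d1ccb8, d0ae022, d7c80a8, db5d3c7, eb89255, f872ea5, ff0ed99}.
Reachable from 55d8e63: {159bd55, 35a45ea, 55d8e63, 730a54f, 7a39dd4, 9d1ccb8, d0ae022, db5d3c7, eb89255, f872ea5, ff0ed99}.
In d7c80a8's history but not 55d8e63's: {2c92cda, 3a70dfb, 76531d5, 99f53b3, d7c80a8} — 5 commits.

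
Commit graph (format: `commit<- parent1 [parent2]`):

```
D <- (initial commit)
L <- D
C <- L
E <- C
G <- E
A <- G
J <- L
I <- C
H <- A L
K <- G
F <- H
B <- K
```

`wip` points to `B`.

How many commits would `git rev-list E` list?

Walking parent pointers from E: reachable set = {C, D, E, L}.
That is 4 commits.

4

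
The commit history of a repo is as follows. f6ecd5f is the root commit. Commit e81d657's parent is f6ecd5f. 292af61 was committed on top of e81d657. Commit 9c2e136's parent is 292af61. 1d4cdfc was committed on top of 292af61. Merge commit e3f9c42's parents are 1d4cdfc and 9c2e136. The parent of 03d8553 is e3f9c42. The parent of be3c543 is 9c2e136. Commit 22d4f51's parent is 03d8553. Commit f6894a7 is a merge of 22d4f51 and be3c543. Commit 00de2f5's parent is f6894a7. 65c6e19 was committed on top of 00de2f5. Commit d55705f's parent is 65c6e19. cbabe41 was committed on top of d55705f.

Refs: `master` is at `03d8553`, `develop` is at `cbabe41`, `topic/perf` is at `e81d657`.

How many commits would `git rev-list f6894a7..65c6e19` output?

Reachable from 65c6e19: {00de2f5, 03d8553, 1d4cdfc, 22d4f51, 292af61, 65c6e19, 9c2e136, be3c543, e3f9c42, e81d657, f6894a7, f6ecd5f}.
Reachable from f6894a7: {03d8553, 1d4cdfc, 22d4f51, 292af61, 9c2e136, be3c543, e3f9c42, e81d657, f6894a7, f6ecd5f}.
In 65c6e19's history but not f6894a7's: {00de2f5, 65c6e19} — 2 commits.

2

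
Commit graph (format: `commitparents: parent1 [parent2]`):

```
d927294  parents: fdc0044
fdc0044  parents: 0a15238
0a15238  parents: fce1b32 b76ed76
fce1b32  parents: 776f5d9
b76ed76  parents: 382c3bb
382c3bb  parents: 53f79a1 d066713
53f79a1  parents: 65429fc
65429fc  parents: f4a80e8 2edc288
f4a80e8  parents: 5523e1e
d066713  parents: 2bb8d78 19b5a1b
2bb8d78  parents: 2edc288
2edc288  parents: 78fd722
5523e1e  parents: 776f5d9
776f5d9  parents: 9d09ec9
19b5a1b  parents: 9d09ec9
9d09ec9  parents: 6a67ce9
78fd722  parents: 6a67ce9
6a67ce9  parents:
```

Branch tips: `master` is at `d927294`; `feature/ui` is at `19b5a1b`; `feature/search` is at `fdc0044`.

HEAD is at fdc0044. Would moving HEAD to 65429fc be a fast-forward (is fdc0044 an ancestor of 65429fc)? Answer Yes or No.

A fast-forward from fdc0044 to 65429fc is possible iff fdc0044 is an ancestor of 65429fc.
Ancestors of 65429fc: {2edc288, 5523e1e, 65429fc, 6a67ce9, 776f5d9, 78fd722, 9d09ec9, f4a80e8}.
fdc0044 is not among them, so fast-forward is not possible.

No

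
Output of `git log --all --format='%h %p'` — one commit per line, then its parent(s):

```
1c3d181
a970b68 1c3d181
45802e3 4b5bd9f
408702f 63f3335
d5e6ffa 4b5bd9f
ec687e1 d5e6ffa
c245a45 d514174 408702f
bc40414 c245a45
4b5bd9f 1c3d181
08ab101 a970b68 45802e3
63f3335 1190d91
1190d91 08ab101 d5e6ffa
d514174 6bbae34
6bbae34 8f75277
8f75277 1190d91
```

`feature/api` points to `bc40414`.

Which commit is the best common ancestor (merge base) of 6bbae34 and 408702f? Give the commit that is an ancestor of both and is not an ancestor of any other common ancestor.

1190d91

Ancestors of 6bbae34: {08ab101, 1190d91, 1c3d181, 45802e3, 4b5bd9f, 6bbae34, 8f75277, a970b68, d5e6ffa}.
Ancestors of 408702f: {08ab101, 1190d91, 1c3d181, 408702f, 45802e3, 4b5bd9f, 63f3335, a970b68, d5e6ffa}.
Common ancestors: {08ab101, 1190d91, 1c3d181, 45802e3, 4b5bd9f, a970b68, d5e6ffa}.
Among these, 1190d91 is not an ancestor of any other common ancestor — it is the merge base.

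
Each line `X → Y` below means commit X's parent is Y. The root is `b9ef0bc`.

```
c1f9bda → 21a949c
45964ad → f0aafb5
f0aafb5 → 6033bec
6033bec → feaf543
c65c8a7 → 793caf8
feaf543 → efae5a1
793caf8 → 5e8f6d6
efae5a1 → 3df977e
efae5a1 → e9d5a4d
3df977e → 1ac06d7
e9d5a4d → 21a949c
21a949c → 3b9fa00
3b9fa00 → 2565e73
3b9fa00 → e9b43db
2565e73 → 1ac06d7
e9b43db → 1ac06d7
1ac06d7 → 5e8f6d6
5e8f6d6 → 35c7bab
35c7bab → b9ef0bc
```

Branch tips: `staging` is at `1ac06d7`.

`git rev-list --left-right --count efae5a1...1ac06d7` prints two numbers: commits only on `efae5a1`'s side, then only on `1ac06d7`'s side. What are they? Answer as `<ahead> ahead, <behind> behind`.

7 ahead, 0 behind

Reachable from efae5a1: {1ac06d7, 21a949c, 2565e73, 35c7bab, 3b9fa00, 3df977e, 5e8f6d6, b9ef0bc, e9b43db, e9d5a4d, efae5a1}.
Reachable from 1ac06d7: {1ac06d7, 35c7bab, 5e8f6d6, b9ef0bc}.
Only in efae5a1's history (ahead): {21a949c, 2565e73, 3b9fa00, 3df977e, e9b43db, e9d5a4d, efae5a1} — 7.
Only in 1ac06d7's history (behind): {} — 0.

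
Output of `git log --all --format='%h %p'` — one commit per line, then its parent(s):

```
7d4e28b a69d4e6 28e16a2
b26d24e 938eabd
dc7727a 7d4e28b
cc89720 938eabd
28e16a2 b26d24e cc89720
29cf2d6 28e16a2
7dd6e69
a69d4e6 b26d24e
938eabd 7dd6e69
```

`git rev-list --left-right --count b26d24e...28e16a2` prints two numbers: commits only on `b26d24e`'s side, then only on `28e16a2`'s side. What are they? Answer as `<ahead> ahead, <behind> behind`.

Reachable from b26d24e: {7dd6e69, 938eabd, b26d24e}.
Reachable from 28e16a2: {28e16a2, 7dd6e69, 938eabd, b26d24e, cc89720}.
Only in b26d24e's history (ahead): {} — 0.
Only in 28e16a2's history (behind): {28e16a2, cc89720} — 2.

0 ahead, 2 behind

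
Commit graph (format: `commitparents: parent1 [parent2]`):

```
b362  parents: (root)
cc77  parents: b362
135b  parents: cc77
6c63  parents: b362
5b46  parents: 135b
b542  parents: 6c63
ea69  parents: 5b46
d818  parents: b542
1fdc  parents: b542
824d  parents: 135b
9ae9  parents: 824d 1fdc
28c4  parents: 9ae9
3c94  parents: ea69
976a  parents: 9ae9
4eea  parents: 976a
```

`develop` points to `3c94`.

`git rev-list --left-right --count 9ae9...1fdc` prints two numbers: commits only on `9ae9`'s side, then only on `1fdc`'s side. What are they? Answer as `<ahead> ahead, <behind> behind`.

4 ahead, 0 behind

Reachable from 9ae9: {135b, 1fdc, 6c63, 824d, 9ae9, b362, b542, cc77}.
Reachable from 1fdc: {1fdc, 6c63, b362, b542}.
Only in 9ae9's history (ahead): {135b, 824d, 9ae9, cc77} — 4.
Only in 1fdc's history (behind): {} — 0.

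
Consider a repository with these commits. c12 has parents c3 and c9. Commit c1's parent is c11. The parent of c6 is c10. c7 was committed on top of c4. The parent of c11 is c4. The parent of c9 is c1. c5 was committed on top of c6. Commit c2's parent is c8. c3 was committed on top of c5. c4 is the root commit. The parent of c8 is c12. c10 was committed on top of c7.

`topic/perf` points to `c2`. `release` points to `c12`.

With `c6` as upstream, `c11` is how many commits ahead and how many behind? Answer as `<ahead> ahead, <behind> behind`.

Reachable from c11: {c11, c4}.
Reachable from c6: {c10, c4, c6, c7}.
Only in c11's history (ahead): {c11} — 1.
Only in c6's history (behind): {c10, c6, c7} — 3.

1 ahead, 3 behind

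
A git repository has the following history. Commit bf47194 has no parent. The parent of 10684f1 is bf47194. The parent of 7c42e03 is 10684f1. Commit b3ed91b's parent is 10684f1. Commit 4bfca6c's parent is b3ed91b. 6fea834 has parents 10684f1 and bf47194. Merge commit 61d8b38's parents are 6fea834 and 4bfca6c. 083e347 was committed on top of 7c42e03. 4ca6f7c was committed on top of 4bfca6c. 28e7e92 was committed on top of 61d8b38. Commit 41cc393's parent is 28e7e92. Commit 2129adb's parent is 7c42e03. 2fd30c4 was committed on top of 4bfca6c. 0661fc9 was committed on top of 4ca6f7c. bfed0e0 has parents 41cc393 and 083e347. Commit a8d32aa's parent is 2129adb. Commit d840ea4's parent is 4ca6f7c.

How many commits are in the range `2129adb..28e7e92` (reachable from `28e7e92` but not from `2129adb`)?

Reachable from 28e7e92: {10684f1, 28e7e92, 4bfca6c, 61d8b38, 6fea834, b3ed91b, bf47194}.
Reachable from 2129adb: {10684f1, 2129adb, 7c42e03, bf47194}.
In 28e7e92's history but not 2129adb's: {28e7e92, 4bfca6c, 61d8b38, 6fea834, b3ed91b} — 5 commits.

5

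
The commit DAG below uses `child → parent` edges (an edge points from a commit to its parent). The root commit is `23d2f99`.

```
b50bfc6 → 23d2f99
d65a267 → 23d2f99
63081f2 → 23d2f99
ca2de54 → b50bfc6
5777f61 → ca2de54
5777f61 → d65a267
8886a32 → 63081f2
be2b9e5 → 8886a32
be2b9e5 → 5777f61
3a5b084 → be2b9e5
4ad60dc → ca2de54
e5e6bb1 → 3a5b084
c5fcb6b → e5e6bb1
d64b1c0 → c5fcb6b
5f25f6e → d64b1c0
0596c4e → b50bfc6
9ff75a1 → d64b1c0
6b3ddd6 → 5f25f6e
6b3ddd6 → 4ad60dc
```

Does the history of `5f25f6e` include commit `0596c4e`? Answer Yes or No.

No

Ancestors of 5f25f6e: {23d2f99, 3a5b084, 5777f61, 5f25f6e, 63081f2, 8886a32, b50bfc6, be2b9e5, c5fcb6b, ca2de54, d64b1c0, d65a267, e5e6bb1}.
0596c4e is not in that set, so it is not an ancestor of 5f25f6e.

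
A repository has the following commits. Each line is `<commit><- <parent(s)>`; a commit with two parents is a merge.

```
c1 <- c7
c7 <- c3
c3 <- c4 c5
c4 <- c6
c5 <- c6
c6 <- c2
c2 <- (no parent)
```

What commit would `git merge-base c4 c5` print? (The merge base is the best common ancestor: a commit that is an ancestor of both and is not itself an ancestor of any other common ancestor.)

c6

Ancestors of c4: {c2, c4, c6}.
Ancestors of c5: {c2, c5, c6}.
Common ancestors: {c2, c6}.
Among these, c6 is not an ancestor of any other common ancestor — it is the merge base.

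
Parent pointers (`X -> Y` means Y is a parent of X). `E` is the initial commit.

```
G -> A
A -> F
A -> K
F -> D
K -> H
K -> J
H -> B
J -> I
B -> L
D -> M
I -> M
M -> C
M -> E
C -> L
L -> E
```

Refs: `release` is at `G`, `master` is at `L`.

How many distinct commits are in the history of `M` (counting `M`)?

Walking parent pointers from M: reachable set = {C, E, L, M}.
That is 4 commits.

4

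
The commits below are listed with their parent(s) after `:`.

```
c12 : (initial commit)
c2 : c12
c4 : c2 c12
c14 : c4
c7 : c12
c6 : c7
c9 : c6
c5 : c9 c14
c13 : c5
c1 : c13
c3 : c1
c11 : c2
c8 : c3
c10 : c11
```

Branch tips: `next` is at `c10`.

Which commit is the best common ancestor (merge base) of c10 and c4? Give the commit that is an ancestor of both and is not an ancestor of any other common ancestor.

Ancestors of c10: {c10, c11, c12, c2}.
Ancestors of c4: {c12, c2, c4}.
Common ancestors: {c12, c2}.
Among these, c2 is not an ancestor of any other common ancestor — it is the merge base.

c2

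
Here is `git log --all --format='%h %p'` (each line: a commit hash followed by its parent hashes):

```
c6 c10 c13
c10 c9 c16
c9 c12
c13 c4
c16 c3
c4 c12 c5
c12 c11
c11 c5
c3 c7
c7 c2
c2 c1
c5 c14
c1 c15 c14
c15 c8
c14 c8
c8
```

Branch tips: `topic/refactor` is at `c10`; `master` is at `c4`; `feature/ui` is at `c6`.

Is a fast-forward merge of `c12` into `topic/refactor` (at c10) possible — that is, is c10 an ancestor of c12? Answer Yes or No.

A fast-forward from c10 to c12 is possible iff c10 is an ancestor of c12.
Ancestors of c12: {c11, c12, c14, c5, c8}.
c10 is not among them, so fast-forward is not possible.

No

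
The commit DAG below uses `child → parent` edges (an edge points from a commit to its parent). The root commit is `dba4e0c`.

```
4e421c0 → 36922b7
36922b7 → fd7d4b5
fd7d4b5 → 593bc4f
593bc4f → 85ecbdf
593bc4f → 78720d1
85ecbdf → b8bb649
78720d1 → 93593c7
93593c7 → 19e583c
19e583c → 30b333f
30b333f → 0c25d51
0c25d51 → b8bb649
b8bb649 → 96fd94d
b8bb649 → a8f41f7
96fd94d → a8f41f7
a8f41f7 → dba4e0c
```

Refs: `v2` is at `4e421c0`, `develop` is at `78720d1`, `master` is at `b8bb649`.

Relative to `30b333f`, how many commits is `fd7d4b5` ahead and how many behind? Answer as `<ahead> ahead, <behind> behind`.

Reachable from fd7d4b5: {0c25d51, 19e583c, 30b333f, 593bc4f, 78720d1, 85ecbdf, 93593c7, 96fd94d, a8f41f7, b8bb649, dba4e0c, fd7d4b5}.
Reachable from 30b333f: {0c25d51, 30b333f, 96fd94d, a8f41f7, b8bb649, dba4e0c}.
Only in fd7d4b5's history (ahead): {19e583c, 593bc4f, 78720d1, 85ecbdf, 93593c7, fd7d4b5} — 6.
Only in 30b333f's history (behind): {} — 0.

6 ahead, 0 behind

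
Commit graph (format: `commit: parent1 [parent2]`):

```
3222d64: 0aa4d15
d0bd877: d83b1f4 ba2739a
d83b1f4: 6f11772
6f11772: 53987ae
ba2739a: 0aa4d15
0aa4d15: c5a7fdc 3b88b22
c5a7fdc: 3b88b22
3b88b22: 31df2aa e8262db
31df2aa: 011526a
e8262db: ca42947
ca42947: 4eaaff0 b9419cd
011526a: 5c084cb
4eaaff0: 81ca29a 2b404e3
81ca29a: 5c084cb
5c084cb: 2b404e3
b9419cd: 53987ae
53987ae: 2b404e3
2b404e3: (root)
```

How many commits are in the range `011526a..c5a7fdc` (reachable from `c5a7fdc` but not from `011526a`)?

Reachable from c5a7fdc: {011526a, 2b404e3, 31df2aa, 3b88b22, 4eaaff0, 53987ae, 5c084cb, 81ca29a, b9419cd, c5a7fdc, ca42947, e8262db}.
Reachable from 011526a: {011526a, 2b404e3, 5c084cb}.
In c5a7fdc's history but not 011526a's: {31df2aa, 3b88b22, 4eaaff0, 53987ae, 81ca29a, b9419cd, c5a7fdc, ca42947, e8262db} — 9 commits.

9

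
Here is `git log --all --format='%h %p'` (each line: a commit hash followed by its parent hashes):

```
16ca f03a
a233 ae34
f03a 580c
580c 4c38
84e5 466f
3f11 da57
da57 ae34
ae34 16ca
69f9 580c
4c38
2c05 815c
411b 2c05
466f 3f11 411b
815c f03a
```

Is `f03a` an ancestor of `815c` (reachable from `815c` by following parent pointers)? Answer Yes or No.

Yes

Ancestors of 815c (commits reachable by following parents): {4c38, 580c, 815c, f03a}.
f03a is in that set, so it is an ancestor of 815c.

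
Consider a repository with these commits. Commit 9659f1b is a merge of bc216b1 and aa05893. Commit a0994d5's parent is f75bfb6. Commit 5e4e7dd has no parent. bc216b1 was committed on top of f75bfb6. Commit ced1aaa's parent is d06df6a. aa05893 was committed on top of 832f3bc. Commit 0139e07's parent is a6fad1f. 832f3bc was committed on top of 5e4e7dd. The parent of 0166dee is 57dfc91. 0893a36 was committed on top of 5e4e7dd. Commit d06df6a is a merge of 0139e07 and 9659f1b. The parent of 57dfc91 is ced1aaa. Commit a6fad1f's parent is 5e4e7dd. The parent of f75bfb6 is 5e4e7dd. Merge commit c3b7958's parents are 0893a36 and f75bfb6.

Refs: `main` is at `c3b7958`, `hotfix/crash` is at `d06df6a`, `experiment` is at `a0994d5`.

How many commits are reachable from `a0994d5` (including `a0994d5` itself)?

Walking parent pointers from a0994d5: reachable set = {5e4e7dd, a0994d5, f75bfb6}.
That is 3 commits.

3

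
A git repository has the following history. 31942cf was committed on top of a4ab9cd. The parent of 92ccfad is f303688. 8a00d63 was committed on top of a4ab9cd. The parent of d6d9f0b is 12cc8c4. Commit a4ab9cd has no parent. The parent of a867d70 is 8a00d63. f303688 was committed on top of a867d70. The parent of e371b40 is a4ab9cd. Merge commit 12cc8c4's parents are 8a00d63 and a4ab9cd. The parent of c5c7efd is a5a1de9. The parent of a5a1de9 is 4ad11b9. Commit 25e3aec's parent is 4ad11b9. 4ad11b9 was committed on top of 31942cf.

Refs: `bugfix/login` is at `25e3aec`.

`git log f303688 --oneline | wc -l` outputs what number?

Walking parent pointers from f303688: reachable set = {8a00d63, a4ab9cd, a867d70, f303688}.
That is 4 commits.

4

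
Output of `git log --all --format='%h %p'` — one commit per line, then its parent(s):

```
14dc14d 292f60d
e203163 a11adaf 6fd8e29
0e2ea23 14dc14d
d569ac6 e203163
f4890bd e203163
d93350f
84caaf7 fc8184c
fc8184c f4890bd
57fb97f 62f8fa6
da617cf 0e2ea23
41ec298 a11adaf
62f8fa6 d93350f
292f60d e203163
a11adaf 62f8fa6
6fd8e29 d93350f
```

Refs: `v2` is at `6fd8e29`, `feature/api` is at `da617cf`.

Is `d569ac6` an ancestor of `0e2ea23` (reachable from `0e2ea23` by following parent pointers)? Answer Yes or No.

Ancestors of 0e2ea23: {0e2ea23, 14dc14d, 292f60d, 62f8fa6, 6fd8e29, a11adaf, d93350f, e203163}.
d569ac6 is not in that set, so it is not an ancestor of 0e2ea23.

No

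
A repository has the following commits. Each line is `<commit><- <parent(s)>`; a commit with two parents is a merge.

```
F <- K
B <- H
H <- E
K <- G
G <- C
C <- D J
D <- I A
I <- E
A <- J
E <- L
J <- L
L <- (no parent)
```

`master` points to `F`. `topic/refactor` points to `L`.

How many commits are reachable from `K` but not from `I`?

Reachable from K: {A, C, D, E, G, I, J, K, L}.
Reachable from I: {E, I, L}.
In K's history but not I's: {A, C, D, G, J, K} — 6 commits.

6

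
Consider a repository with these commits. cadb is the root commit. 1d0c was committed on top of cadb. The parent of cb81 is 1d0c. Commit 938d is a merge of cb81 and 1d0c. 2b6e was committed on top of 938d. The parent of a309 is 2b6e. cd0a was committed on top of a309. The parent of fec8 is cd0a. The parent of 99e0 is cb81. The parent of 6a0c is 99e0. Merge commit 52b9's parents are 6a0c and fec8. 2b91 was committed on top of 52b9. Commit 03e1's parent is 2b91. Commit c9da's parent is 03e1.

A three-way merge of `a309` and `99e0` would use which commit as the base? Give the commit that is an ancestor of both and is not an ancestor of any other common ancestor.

cb81

Ancestors of a309: {1d0c, 2b6e, 938d, a309, cadb, cb81}.
Ancestors of 99e0: {1d0c, 99e0, cadb, cb81}.
Common ancestors: {1d0c, cadb, cb81}.
Among these, cb81 is not an ancestor of any other common ancestor — it is the merge base.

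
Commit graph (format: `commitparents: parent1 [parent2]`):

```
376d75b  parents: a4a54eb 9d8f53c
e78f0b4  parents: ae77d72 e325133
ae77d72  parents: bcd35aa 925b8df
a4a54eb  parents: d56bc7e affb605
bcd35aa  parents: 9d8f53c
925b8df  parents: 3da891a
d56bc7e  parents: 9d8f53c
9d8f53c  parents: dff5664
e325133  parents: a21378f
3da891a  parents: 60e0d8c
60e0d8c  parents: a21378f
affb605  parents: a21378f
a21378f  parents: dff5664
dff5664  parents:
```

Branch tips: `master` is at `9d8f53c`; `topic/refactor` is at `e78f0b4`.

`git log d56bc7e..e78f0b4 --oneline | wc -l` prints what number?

8

Reachable from e78f0b4: {3da891a, 60e0d8c, 925b8df, 9d8f53c, a21378f, ae77d72, bcd35aa, dff5664, e325133, e78f0b4}.
Reachable from d56bc7e: {9d8f53c, d56bc7e, dff5664}.
In e78f0b4's history but not d56bc7e's: {3da891a, 60e0d8c, 925b8df, a21378f, ae77d72, bcd35aa, e325133, e78f0b4} — 8 commits.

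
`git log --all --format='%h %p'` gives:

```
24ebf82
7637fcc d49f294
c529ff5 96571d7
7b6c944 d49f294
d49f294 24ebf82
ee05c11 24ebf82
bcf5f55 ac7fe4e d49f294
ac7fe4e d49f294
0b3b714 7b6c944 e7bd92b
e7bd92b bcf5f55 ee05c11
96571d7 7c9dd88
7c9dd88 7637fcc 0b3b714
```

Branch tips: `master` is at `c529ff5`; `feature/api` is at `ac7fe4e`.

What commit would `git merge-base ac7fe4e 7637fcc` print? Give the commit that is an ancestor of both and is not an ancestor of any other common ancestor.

Ancestors of ac7fe4e: {24ebf82, ac7fe4e, d49f294}.
Ancestors of 7637fcc: {24ebf82, 7637fcc, d49f294}.
Common ancestors: {24ebf82, d49f294}.
Among these, d49f294 is not an ancestor of any other common ancestor — it is the merge base.

d49f294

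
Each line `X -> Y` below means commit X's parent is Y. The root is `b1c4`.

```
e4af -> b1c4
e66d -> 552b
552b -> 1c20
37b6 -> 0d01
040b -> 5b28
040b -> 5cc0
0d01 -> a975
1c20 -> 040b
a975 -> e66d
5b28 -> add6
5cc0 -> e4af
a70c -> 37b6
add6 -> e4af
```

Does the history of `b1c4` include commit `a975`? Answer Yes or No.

No

Ancestors of b1c4: {b1c4}.
a975 is not in that set, so it is not an ancestor of b1c4.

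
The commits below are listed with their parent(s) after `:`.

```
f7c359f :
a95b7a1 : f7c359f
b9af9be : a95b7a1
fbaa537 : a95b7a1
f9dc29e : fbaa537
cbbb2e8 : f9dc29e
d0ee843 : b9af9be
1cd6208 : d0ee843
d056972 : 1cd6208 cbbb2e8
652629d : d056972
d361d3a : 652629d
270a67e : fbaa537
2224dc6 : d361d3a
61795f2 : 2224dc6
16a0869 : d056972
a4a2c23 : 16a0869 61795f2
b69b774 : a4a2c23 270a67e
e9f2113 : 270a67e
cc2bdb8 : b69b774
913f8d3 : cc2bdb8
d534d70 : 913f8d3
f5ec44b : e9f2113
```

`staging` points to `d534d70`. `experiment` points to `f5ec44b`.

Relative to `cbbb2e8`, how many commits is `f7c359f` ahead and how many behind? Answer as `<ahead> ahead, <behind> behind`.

0 ahead, 4 behind

Reachable from f7c359f: {f7c359f}.
Reachable from cbbb2e8: {a95b7a1, cbbb2e8, f7c359f, f9dc29e, fbaa537}.
Only in f7c359f's history (ahead): {} — 0.
Only in cbbb2e8's history (behind): {a95b7a1, cbbb2e8, f9dc29e, fbaa537} — 4.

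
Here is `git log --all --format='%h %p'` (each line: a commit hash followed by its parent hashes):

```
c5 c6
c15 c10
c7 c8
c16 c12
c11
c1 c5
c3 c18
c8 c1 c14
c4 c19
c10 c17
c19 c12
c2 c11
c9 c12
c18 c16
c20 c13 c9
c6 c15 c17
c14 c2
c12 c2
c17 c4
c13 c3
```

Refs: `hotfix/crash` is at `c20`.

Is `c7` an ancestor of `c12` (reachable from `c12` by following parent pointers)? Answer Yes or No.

Ancestors of c12: {c11, c12, c2}.
c7 is not in that set, so it is not an ancestor of c12.

No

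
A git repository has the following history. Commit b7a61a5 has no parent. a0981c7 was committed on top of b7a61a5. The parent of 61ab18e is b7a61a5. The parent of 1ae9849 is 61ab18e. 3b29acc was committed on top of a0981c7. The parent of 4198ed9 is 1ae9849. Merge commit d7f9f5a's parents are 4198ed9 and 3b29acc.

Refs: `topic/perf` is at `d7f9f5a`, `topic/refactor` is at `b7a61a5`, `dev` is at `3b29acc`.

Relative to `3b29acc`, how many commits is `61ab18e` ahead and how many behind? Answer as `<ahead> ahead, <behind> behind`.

Reachable from 61ab18e: {61ab18e, b7a61a5}.
Reachable from 3b29acc: {3b29acc, a0981c7, b7a61a5}.
Only in 61ab18e's history (ahead): {61ab18e} — 1.
Only in 3b29acc's history (behind): {3b29acc, a0981c7} — 2.

1 ahead, 2 behind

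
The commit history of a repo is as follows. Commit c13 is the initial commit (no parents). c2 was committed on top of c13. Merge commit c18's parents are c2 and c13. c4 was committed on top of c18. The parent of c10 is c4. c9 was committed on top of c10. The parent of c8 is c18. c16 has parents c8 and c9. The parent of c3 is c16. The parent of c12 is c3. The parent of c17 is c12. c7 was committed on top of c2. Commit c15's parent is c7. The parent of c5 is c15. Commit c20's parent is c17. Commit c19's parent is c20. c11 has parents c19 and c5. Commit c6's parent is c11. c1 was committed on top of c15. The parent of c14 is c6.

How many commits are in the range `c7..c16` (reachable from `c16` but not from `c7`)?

6

Reachable from c16: {c10, c13, c16, c18, c2, c4, c8, c9}.
Reachable from c7: {c13, c2, c7}.
In c16's history but not c7's: {c10, c16, c18, c4, c8, c9} — 6 commits.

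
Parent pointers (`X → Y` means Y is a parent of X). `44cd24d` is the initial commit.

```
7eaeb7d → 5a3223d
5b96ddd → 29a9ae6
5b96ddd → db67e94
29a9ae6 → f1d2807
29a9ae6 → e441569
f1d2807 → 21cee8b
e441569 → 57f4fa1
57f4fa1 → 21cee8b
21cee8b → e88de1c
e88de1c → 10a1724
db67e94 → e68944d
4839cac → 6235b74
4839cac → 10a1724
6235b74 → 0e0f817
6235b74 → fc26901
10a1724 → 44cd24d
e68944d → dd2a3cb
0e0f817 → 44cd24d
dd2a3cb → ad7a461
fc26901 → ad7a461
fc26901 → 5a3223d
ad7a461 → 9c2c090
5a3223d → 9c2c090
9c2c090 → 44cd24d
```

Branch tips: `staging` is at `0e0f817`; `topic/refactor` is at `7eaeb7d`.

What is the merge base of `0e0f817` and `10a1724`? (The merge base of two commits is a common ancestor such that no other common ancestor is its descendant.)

44cd24d

Ancestors of 0e0f817: {0e0f817, 44cd24d}.
Ancestors of 10a1724: {10a1724, 44cd24d}.
Common ancestors: {44cd24d}.
The only common ancestor is 44cd24d, so it is the merge base.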